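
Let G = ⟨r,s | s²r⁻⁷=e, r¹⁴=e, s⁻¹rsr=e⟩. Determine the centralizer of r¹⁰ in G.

⟨r¹⁰⟩ ⊆ C_G(r¹⁰) since powers of r¹⁰ commute with r¹⁰; so |C_G(r¹⁰)| ≥ |⟨r¹⁰⟩| = 7.
By orbit–stabilizer, |C_G(r¹⁰)| = |G| / |conj. class of r¹⁰| = 28 / 2 = 14.
The 14 elements commuting with r¹⁰ are {e, r, r², r³, r⁴, r⁵, r⁶, r⁷, r⁸, r⁹, r¹⁰, r¹¹, r¹², r¹³}.

Answer: {e, r, r², r³, r⁴, r⁵, r⁶, r⁷, r⁸, r⁹, r¹⁰, r¹¹, r¹², r¹³}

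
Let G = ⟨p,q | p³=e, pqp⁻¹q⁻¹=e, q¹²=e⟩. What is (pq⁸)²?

Compute successive powers of (pq⁸), reducing at each step:
  (pq⁸)²: (pq⁸) · p = p²q⁸;   (p²q⁸) · q⁸ = p²q⁴

Answer: p²q⁴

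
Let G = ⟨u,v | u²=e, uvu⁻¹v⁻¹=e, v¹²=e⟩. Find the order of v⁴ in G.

Compute successive powers until reaching e:
  (v⁴)¹ = v⁴, (v⁴)² = v⁸, (v⁴)³ = e.
The smallest positive k with (v⁴)ᵏ = e is 3.

Answer: 3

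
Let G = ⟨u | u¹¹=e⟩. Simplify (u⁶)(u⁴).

Compute (u⁶) · (u⁴) by multiplying left to right and reducing via the relations at each step:
  (u⁶) · u⁴ = u¹⁰

Answer: u¹⁰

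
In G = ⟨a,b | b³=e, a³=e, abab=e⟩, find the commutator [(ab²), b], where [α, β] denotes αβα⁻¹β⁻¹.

[(ab²), b] = (ab²)·b·(ab²)⁻¹·b⁻¹.
  (ab²) · b = a
  a · (ba²) = b²a
  (b²a) · (b²) = ab²a

Answer: ab²a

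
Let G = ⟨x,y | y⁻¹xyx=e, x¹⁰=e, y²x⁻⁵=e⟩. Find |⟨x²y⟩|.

|⟨x²y⟩| equals the order of x²y. Compute successive powers until reaching e:
  (x²y)¹ = x²y, (x²y)² = x⁵, (x²y)³ = x²y⁻¹, (x²y)⁴ = e.
The smallest positive k with (x²y)ᵏ = e is 4, so |⟨x²y⟩| = 4.

Answer: 4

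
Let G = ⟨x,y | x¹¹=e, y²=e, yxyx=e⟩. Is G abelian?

x·y = xy but y·x = x¹⁰y, so x·y ≠ y·x and G is not abelian.

Answer: No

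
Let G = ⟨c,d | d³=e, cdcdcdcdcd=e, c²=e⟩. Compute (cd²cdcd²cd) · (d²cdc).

Compute (cd²cdcd²cd) · (d²cdc) by multiplying left to right and reducing via the relations at each step:
  (cd²cdcd²cd) · d² = cd²cdcd²c
  (cd²cdcd²c) · c = cd²cdcd²
  (cd²cdcd²) · d = cd²cdc
  (cd²cdc) · c = cd²cd

Answer: cd²cd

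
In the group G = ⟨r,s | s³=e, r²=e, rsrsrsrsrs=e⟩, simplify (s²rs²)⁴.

Compute successive powers of (s²rs²), reducing at each step:
  (s²rs²)²: (s²rs²) · s² = s²rs;   (s²rs) · r = s²rsr;   (s²rsr) · s² = s²rsrs²
  (s²rs²)³: (s²rsrs²) · s² = s²rsrs;   (s²rsrs) · r = srs²rs²;   (srs²rs²) · s² = srs²rs
  (s²rs²)⁴: (srs²rs) · s² = srs²r;   (srs²r) · r = srs²;   (srs²) · s² = srs

Answer: srs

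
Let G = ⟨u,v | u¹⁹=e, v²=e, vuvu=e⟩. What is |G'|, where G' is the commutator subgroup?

G' = [G, G] is generated by all commutators. The generator-pair commutators are: [u, v] = u².
The subgroup they normally generate is {e, u, u², u³, u⁴, u⁵, u⁶, u⁷, u⁸, u⁹, u¹⁰, u¹¹, u¹², u¹³, u¹⁴, u¹⁵, u¹⁶, u¹⁷, u¹⁸}, of order 19.
Check: |G/G'| = 38/19 = 2 is the order of the abelianisation.

Answer: 19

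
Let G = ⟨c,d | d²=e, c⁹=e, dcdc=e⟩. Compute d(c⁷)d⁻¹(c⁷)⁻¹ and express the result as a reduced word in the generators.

[d, (c⁷)] = d·(c⁷)·d⁻¹·(c⁷)⁻¹.
  d · (c⁷) = c²d
  (c²d) · d = c²
  (c²) · (c²) = c⁴

Answer: c⁴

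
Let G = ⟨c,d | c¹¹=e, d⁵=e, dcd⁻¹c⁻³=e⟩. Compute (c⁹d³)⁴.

Compute successive powers of (c⁹d³), reducing at each step:
  (c⁹d³)²: (c⁹d³) · c⁹ = c¹⁰d³;   (c¹⁰d³) · d³ = c¹⁰d
  (c⁹d³)³: (c¹⁰d) · c⁹ = c⁴d;   (c⁴d) · d³ = c⁴d⁴
  (c⁹d³)⁴: (c⁴d⁴) · c⁹ = c⁷d⁴;   (c⁷d⁴) · d³ = c⁷d²

Answer: c⁷d²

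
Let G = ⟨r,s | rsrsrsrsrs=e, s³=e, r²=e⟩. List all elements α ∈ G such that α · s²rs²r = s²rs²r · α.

⟨s²rs²r⟩ ⊆ C_G(s²rs²r) since powers of s²rs²r commute with s²rs²r; so |C_G(s²rs²r)| ≥ |⟨s²rs²r⟩| = 5.
By orbit–stabilizer, |C_G(s²rs²r)| = |G| / |conj. class of s²rs²r| = 60 / 12 = 5.
The 5 elements commuting with s²rs²r are {e, rs, rsrs, s²rs²r, s²r}.

Answer: {e, rs, rsrs, s²rs²r, s²r}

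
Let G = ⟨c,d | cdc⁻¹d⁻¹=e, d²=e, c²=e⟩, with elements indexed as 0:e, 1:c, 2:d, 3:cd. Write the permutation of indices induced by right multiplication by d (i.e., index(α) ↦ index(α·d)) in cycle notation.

(0 2)(1 3)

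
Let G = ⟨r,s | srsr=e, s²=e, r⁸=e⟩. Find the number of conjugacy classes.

The conjugacy classes (representative and size) are:
  [e] (size 1), [r] (size 2), [r⁶] (size 2), [r³] (size 2), [r⁴] (size 1), [s] (size 4), [r⁵s] (size 4).
Class equation: 1 + 2 + 2 + 2 + 1 + 4 + 4 = 16 = |G|. So G has 7 conjugacy classes.

Answer: 7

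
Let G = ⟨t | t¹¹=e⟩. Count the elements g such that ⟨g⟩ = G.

G is cyclic of order 11. An element generates G iff its order is 11, and a cyclic group of order 11 has exactly φ(11) = 10 such elements.

Answer: 10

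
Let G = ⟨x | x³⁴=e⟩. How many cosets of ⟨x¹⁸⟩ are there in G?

First find ord(x¹⁸) by computing successive powers:
  (x¹⁸)¹ = x¹⁸, (x¹⁸)² = x², (x¹⁸)³ = x²⁰, (x¹⁸)⁴ = x⁴, (x¹⁸)⁵ = x²², (x¹⁸)⁶ = x⁶, (x¹⁸)⁷ = x²⁴, (x¹⁸)⁸ = x⁸, (x¹⁸)⁹ = x²⁶, (x¹⁸)¹⁰ = x¹⁰, (x¹⁸)¹¹ = x²⁸, (x¹⁸)¹² = x¹², (x¹⁸)¹³ = x³⁰, (x¹⁸)¹⁴ = x¹⁴, (x¹⁸)¹⁵ = x³², (x¹⁸)¹⁶ = x¹⁶, (x¹⁸)¹⁷ = e.
So |⟨x¹⁸⟩| = ord(x¹⁸) = 17. With |G| = 34, by Lagrange [G : ⟨x¹⁸⟩] = 34/17 = 2.

Answer: 2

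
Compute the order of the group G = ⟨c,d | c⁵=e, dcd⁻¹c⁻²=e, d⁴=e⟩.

Enumerate words in the generators, reducing via the relations: the distinct elements are
  {c, d, e, cd, c², c³, c⁴, d², d³, cd², cd³, c²d, c³d, c⁴d, c²d², c²d³, c³d², c³d³, c⁴d², c⁴d³}.
No further products give new elements, so |G| = 20.

Answer: 20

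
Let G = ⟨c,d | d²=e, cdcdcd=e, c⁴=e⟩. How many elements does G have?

Enumerate words in the generators, reducing via the relations: the distinct elements are
  {c, d, e, cd, c², c³, dc, cdc, c²d, c³d, dc², dc³, cdc², cdc³, c²dc, c³dc, dc²d, cdc²d, c²dc², c²dc³, c³dc², c³dc³, c²dc²d, c³dc²d}.
No further products give new elements, so |G| = 24.

Answer: 24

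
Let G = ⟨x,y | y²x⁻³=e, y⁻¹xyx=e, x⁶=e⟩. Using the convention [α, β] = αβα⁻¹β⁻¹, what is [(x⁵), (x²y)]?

[(x⁵), (x²y)] = (x⁵)·(x²y)·(x⁵)⁻¹·(x²y)⁻¹.
  (x⁵) · (x²y) = xy
  (xy) · x = y
  y · (x²y⁻¹) = x⁴

Answer: x⁴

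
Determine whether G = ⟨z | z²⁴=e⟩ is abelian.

G has a single generator, so G is cyclic and hence abelian.

Answer: Yes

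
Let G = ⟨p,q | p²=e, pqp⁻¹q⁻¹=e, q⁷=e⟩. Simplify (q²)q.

Compute (q²) · q by multiplying left to right and reducing via the relations at each step:
  (q²) · q = q³

Answer: q³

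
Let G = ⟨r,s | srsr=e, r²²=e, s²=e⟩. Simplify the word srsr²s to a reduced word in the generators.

Multiply left to right, reducing at each step:
  s · r = r²¹s
  (r²¹s) · s = r²¹
  (r²¹) · r² = r
  r · s = rs

Answer: rs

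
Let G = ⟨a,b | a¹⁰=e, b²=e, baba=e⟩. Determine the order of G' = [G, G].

G' = [G, G] is generated by all commutators. The generator-pair commutators are: [a, b] = a².
The subgroup they normally generate is {e, a², a⁴, a⁶, a⁸}, of order 5.
Check: |G/G'| = 20/5 = 4 is the order of the abelianisation.

Answer: 5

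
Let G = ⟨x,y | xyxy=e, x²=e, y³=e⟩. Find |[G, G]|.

G' = [G, G] is generated by all commutators. The generator-pair commutators are: [x, y] = y.
The subgroup they normally generate is {e, y, y²}, of order 3.
Check: |G/G'| = 6/3 = 2 is the order of the abelianisation.

Answer: 3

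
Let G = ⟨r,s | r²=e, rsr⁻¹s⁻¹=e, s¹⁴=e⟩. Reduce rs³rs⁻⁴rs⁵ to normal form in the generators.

Multiply left to right, reducing at each step:
  r · s³ = rs³
  (rs³) · r = s³
  (s³) · s⁻⁴ = s¹³
  (s¹³) · r = rs¹³
  (rs¹³) · s⁵ = rs⁴

Answer: rs⁴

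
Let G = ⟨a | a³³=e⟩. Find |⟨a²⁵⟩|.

|⟨a²⁵⟩| equals the order of a²⁵. Compute successive powers until reaching e:
  (a²⁵)¹ = a²⁵, (a²⁵)² = a¹⁷, (a²⁵)³ = a⁹, (a²⁵)⁴ = a, (a²⁵)⁵ = a²⁶, (a²⁵)⁶ = a¹⁸, (a²⁵)⁷ = a¹⁰, (a²⁵)⁸ = a², (a²⁵)⁹ = a²⁷, (a²⁵)¹⁰ = a¹⁹, (a²⁵)¹¹ = a¹¹, (a²⁵)¹² = a³, (a²⁵)¹³ = a²⁸, (a²⁵)¹⁴ = a²⁰, (a²⁵)¹⁵ = a¹², (a²⁵)¹⁶ = a⁴, (a²⁵)¹⁷ = a²⁹, (a²⁵)¹⁸ = a²¹, (a²⁵)¹⁹ = a¹³, (a²⁵)²⁰ = a⁵, (a²⁵)²¹ = a³⁰, (a²⁵)²² = a²², (a²⁵)²³ = a¹⁴, (a²⁵)²⁴ = a⁶, (a²⁵)²⁵ = a³¹, (a²⁵)²⁶ = a²³, (a²⁵)²⁷ = a¹⁵, (a²⁵)²⁸ = a⁷, (a²⁵)²⁹ = a³², (a²⁵)³⁰ = a²⁴, (a²⁵)³¹ = a¹⁶, (a²⁵)³² = a⁸, (a²⁵)³³ = e.
The smallest positive k with (a²⁵)ᵏ = e is 33, so |⟨a²⁵⟩| = 33.

Answer: 33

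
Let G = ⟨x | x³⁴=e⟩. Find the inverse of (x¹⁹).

The order of (x¹⁹) is 34 (smallest k with (x¹⁹)ᵏ = e), so (x¹⁹)⁻¹ = (x¹⁹)³³ = x¹⁵.
Check: (x¹⁹) · (x¹⁵) → (x¹⁹) · x¹⁵ = e, giving e as required.

Answer: x¹⁵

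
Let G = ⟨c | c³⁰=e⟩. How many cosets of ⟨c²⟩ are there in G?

First find ord(c²) by computing successive powers:
  (c²)¹ = c², (c²)² = c⁴, (c²)³ = c⁶, (c²)⁴ = c⁸, (c²)⁵ = c¹⁰, (c²)⁶ = c¹², (c²)⁷ = c¹⁴, (c²)⁸ = c¹⁶, (c²)⁹ = c¹⁸, (c²)¹⁰ = c²⁰, (c²)¹¹ = c²², (c²)¹² = c²⁴, (c²)¹³ = c²⁶, (c²)¹⁴ = c²⁸, (c²)¹⁵ = e.
So |⟨c²⟩| = ord(c²) = 15. With |G| = 30, by Lagrange [G : ⟨c²⟩] = 30/15 = 2.

Answer: 2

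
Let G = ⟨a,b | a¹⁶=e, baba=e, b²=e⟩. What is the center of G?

An element z ∈ Z(G) iff z commutes with every generator.
For example a⁸ is central: (a⁸)·a = a⁹ = a·(a⁸); (a⁸)·b = a⁸b = b·(a⁸).
Whereas a ∉ Z(G) since a·b = ab ≠ a¹⁵b = b·a.
Checking each of the 32 elements this way gives Z(G) = {e, a⁸}, of order 2.

Answer: {e, a⁸}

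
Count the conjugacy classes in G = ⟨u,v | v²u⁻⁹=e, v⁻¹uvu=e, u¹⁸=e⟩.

The conjugacy classes (representative and size) are:
  [e] (size 1), [u¹⁷] (size 2), [u¹⁶] (size 2), [u³] (size 2), [u¹⁴] (size 2), [u¹³] (size 2), [u¹²] (size 2), [u¹¹] (size 2), [u¹⁰] (size 2), [u⁹] (size 1), [u⁸v] (size 9), [uv] (size 9).
Class equation: 1 + 2 + 2 + 2 + 2 + 2 + 2 + 2 + 2 + 1 + 9 + 9 = 36 = |G|. So G has 12 conjugacy classes.

Answer: 12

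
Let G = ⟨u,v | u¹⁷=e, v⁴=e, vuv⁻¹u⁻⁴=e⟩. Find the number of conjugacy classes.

The conjugacy classes (representative and size) are:
  [e] (size 1), [u⁴] (size 4), [u²] (size 4), [u⁵] (size 4), [u¹¹] (size 4), [u⁷v] (size 17), [u³v²] (size 17), [u⁹v³] (size 17).
Class equation: 1 + 4 + 4 + 4 + 4 + 17 + 17 + 17 = 68 = |G|. So G has 8 conjugacy classes.

Answer: 8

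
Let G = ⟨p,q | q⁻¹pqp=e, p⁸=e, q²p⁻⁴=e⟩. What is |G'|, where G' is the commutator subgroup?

G' = [G, G] is generated by all commutators. The generator-pair commutators are: [p, q] = p².
The subgroup they normally generate is {e, p², p⁴, p⁶}, of order 4.
Check: |G/G'| = 16/4 = 4 is the order of the abelianisation.

Answer: 4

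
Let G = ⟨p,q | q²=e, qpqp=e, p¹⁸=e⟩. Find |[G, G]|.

G' = [G, G] is generated by all commutators. The generator-pair commutators are: [p, q] = p².
The subgroup they normally generate is {e, p², p⁴, p⁶, p⁸, p¹⁰, p¹², p¹⁴, p¹⁶}, of order 9.
Check: |G/G'| = 36/9 = 4 is the order of the abelianisation.

Answer: 9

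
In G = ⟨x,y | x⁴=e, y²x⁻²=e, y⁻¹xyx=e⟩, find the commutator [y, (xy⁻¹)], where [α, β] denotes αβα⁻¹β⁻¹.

[y, (xy⁻¹)] = y·(xy⁻¹)·y⁻¹·(xy⁻¹)⁻¹.
  y · (xy⁻¹) = x³
  (x³) · (y⁻¹) = xy
  (xy) · (xy) = x²

Answer: x²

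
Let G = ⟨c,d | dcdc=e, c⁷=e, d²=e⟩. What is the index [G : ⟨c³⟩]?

First find ord(c³) by computing successive powers:
  (c³)¹ = c³, (c³)² = c⁶, (c³)³ = c², (c³)⁴ = c⁵, (c³)⁵ = c, (c³)⁶ = c⁴, (c³)⁷ = e.
So |⟨c³⟩| = ord(c³) = 7. With |G| = 14, by Lagrange [G : ⟨c³⟩] = 14/7 = 2.

Answer: 2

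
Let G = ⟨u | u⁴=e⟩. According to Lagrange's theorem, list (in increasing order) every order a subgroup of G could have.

|G| = 4 = 2². By Lagrange's theorem the order of any subgroup divides 4; the divisors of 4 are 1, 2, 4.

Answer: 1, 2, 4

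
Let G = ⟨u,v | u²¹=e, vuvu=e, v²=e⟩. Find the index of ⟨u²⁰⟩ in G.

First find ord(u²⁰) by computing successive powers:
  (u²⁰)¹ = u²⁰, (u²⁰)² = u¹⁹, (u²⁰)³ = u¹⁸, (u²⁰)⁴ = u¹⁷, (u²⁰)⁵ = u¹⁶, (u²⁰)⁶ = u¹⁵, (u²⁰)⁷ = u¹⁴, (u²⁰)⁸ = u¹³, (u²⁰)⁹ = u¹², (u²⁰)¹⁰ = u¹¹, (u²⁰)¹¹ = u¹⁰, (u²⁰)¹² = u⁹, (u²⁰)¹³ = u⁸, (u²⁰)¹⁴ = u⁷, (u²⁰)¹⁵ = u⁶, (u²⁰)¹⁶ = u⁵, (u²⁰)¹⁷ = u⁴, (u²⁰)¹⁸ = u³, (u²⁰)¹⁹ = u², (u²⁰)²⁰ = u, (u²⁰)²¹ = e.
So |⟨u²⁰⟩| = ord(u²⁰) = 21. With |G| = 42, by Lagrange [G : ⟨u²⁰⟩] = 42/21 = 2.

Answer: 2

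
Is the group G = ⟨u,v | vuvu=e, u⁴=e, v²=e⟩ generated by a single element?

Every cyclic group is abelian. But u·v = uv while v·u = u³v, so u·v ≠ v·u and G is not abelian. Hence G is not cyclic.

Answer: No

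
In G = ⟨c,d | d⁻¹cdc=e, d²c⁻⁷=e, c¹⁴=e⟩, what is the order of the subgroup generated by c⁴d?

|⟨c⁴d⟩| equals the order of c⁴d. Compute successive powers until reaching e:
  (c⁴d)¹ = c⁴d, (c⁴d)² = c⁷, (c⁴d)³ = c⁴d⁻¹, (c⁴d)⁴ = e.
The smallest positive k with (c⁴d)ᵏ = e is 4, so |⟨c⁴d⟩| = 4.

Answer: 4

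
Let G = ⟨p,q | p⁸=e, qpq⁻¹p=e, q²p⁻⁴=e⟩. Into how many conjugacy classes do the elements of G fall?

The conjugacy classes (representative and size) are:
  [e] (size 1), [p⁷] (size 2), [p²] (size 2), [p⁵] (size 2), [p⁴] (size 1), [p²q⁻¹] (size 4), [p³q] (size 4).
Class equation: 1 + 2 + 2 + 2 + 1 + 4 + 4 = 16 = |G|. So G has 7 conjugacy classes.

Answer: 7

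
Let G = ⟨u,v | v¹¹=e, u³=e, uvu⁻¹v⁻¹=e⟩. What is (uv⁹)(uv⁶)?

Compute (uv⁹) · (uv⁶) by multiplying left to right and reducing via the relations at each step:
  (uv⁹) · u = u²v⁹
  (u²v⁹) · v⁶ = u²v⁴

Answer: u²v⁴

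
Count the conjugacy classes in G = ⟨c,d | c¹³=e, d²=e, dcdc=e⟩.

The conjugacy classes (representative and size) are:
  [e] (size 1), [c¹²] (size 2), [c¹¹] (size 2), [c³] (size 2), [c⁴] (size 2), [c⁸] (size 2), [c⁶] (size 2), [d] (size 13).
Class equation: 1 + 2 + 2 + 2 + 2 + 2 + 2 + 13 = 26 = |G|. So G has 8 conjugacy classes.

Answer: 8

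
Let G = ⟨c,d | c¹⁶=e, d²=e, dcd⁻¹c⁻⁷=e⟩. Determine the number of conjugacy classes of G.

The conjugacy classes (representative and size) are:
  [e] (size 1), [c] (size 2), [c¹⁴] (size 2), [c³] (size 2), [c⁴] (size 2), [c¹⁰] (size 2), [c⁸] (size 1), [c⁹] (size 2), [c¹¹] (size 2), [c¹⁰d] (size 8), [cd] (size 8).
Class equation: 1 + 2 + 2 + 2 + 2 + 2 + 1 + 2 + 2 + 8 + 8 = 32 = |G|. So G has 11 conjugacy classes.

Answer: 11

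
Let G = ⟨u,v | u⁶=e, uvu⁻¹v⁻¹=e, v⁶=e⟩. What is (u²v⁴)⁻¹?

The order of (u²v⁴) is 3 (smallest k with (u²v⁴)ᵏ = e), so (u²v⁴)⁻¹ = (u²v⁴)² = u⁴v².
Check: (u²v⁴) · (u⁴v²) → (u²v⁴) · u⁴ = v⁴;   (v⁴) · v² = e, giving e as required.

Answer: u⁴v²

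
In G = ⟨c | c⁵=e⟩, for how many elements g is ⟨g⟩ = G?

G is cyclic of order 5. An element generates G iff its order is 5, and a cyclic group of order 5 has exactly φ(5) = 4 such elements.

Answer: 4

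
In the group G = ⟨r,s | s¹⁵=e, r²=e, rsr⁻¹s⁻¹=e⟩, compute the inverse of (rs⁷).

The order of (rs⁷) is 30 (smallest k with (rs⁷)ᵏ = e), so (rs⁷)⁻¹ = (rs⁷)²⁹ = rs⁸.
Check: (rs⁷) · (rs⁸) → (rs⁷) · r = s⁷;   (s⁷) · s⁸ = e, giving e as required.

Answer: rs⁸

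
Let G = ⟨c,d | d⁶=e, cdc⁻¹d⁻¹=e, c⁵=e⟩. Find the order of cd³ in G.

Compute successive powers until reaching e:
  (cd³)¹ = cd³, (cd³)² = c², (cd³)³ = c³d³, (cd³)⁴ = c⁴, (cd³)⁵ = d³, (cd³)⁶ = c, (cd³)⁷ = c²d³, (cd³)⁸ = c³, (cd³)⁹ = c⁴d³, (cd³)¹⁰ = e.
The smallest positive k with (cd³)ᵏ = e is 10.

Answer: 10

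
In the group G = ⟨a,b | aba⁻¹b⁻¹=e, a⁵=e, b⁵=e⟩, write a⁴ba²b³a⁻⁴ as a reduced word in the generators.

Multiply left to right, reducing at each step:
  (a⁴) · b = a⁴b
  (a⁴b) · a² = ab
  (ab) · b³ = ab⁴
  (ab⁴) · a⁻⁴ = a²b⁴

Answer: a²b⁴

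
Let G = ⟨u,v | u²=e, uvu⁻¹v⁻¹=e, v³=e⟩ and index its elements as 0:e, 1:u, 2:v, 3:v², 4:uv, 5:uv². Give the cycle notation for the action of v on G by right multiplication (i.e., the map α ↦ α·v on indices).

(0 2 3)(1 4 5)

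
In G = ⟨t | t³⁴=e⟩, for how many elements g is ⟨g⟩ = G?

G is cyclic of order 34. An element generates G iff its order is 34, and a cyclic group of order 34 has exactly φ(34) = 16 such elements.

Answer: 16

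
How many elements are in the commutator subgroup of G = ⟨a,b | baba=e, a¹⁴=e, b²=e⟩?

G' = [G, G] is generated by all commutators. The generator-pair commutators are: [a, b] = a².
The subgroup they normally generate is {e, a², a⁴, a⁶, a⁸, a¹⁰, a¹²}, of order 7.
Check: |G/G'| = 28/7 = 4 is the order of the abelianisation.

Answer: 7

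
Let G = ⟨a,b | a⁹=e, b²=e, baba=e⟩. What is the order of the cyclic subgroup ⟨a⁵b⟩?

|⟨a⁵b⟩| equals the order of a⁵b. Compute successive powers until reaching e:
  (a⁵b)¹ = a⁵b, (a⁵b)² = e.
The smallest positive k with (a⁵b)ᵏ = e is 2, so |⟨a⁵b⟩| = 2.

Answer: 2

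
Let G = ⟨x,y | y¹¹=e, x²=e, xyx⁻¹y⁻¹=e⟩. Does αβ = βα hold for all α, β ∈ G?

Each pair of generators commutes: x·y = xy = y·x. Since the generators pairwise commute, every element of G commutes with every other, so G is abelian.

Answer: Yes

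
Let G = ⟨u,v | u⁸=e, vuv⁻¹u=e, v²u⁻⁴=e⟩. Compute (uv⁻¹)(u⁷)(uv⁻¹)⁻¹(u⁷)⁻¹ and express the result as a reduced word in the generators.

[(uv⁻¹), (u⁷)] = (uv⁻¹)·(u⁷)·(uv⁻¹)⁻¹·(u⁷)⁻¹.
  (uv⁻¹) · (u⁷) = u²v⁻¹
  (u²v⁻¹) · (uv) = u
  u · u = u²

Answer: u²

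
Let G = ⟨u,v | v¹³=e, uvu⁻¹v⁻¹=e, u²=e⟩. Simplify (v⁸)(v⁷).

Compute (v⁸) · (v⁷) by multiplying left to right and reducing via the relations at each step:
  (v⁸) · v⁷ = v²

Answer: v²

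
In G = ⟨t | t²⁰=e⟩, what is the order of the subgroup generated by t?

|⟨t⟩| equals the order of t. Compute successive powers until reaching e:
  t¹ = t, t² = t², t³ = t³, t⁴ = t⁴, t⁵ = t⁵, t⁶ = t⁶, t⁷ = t⁷, t⁸ = t⁸, t⁹ = t⁹, t¹⁰ = t¹⁰, t¹¹ = t¹¹, t¹² = t¹², t¹³ = t¹³, t¹⁴ = t¹⁴, t¹⁵ = t¹⁵, t¹⁶ = t¹⁶, t¹⁷ = t¹⁷, t¹⁸ = t¹⁸, t¹⁹ = t¹⁹, t²⁰ = e.
The smallest positive k with tᵏ = e is 20, so |⟨t⟩| = 20.

Answer: 20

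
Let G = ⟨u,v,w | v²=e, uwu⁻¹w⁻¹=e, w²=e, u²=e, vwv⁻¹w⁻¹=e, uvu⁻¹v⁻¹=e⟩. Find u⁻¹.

The order of u is 2 (smallest k with uᵏ = e), so u⁻¹ = u¹ = u.
Check: u · u → u · u = e, giving e as required.

Answer: u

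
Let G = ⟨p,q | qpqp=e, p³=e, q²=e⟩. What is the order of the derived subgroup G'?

G' = [G, G] is generated by all commutators. The generator-pair commutators are: [p, q] = p².
The subgroup they normally generate is {e, p, p²}, of order 3.
Check: |G/G'| = 6/3 = 2 is the order of the abelianisation.

Answer: 3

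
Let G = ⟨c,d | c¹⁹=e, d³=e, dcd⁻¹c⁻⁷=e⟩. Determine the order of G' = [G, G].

G' = [G, G] is generated by all commutators. The generator-pair commutators are: [c, d] = c¹³.
The subgroup they normally generate is {e, c, c², c³, c⁴, c⁵, c⁶, c⁷, c⁸, c⁹, c¹⁰, c¹¹, c¹², c¹³, c¹⁴, c¹⁵, c¹⁶, c¹⁷, c¹⁸}, of order 19.
Check: |G/G'| = 57/19 = 3 is the order of the abelianisation.

Answer: 19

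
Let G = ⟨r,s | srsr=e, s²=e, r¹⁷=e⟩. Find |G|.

Enumerate words in the generators, reducing via the relations: the distinct elements are
  {e, r, s, rs, r², r³, r⁴, r⁵, r⁶, r⁷, r⁸, r⁹, r²s, r³s, r¹², r¹³, r¹¹, r¹⁰, r¹⁴, r¹⁵, r¹⁶, r⁴s, r⁵s, r⁶s, r⁷s, r⁸s, r⁹s, r¹²s, r¹³s, r¹¹s, r¹⁰s, r¹⁴s, r¹⁵s, r¹⁶s}.
No further products give new elements, so |G| = 34.

Answer: 34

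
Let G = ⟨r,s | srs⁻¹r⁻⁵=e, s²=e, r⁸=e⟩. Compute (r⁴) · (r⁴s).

Compute (r⁴) · (r⁴s) by multiplying left to right and reducing via the relations at each step:
  (r⁴) · r⁴ = e
  e · s = s

Answer: s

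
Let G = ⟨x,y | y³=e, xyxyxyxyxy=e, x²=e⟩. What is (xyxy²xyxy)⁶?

Compute successive powers of (xyxy²xyxy), reducing at each step:
  (xyxy²xyxy)²: (xyxy²xyxy) · x = y²xy²xyxy²;   (y²xy²xyxy²) · y = y²xy²xyx;   (y²xy²xyx) · x = y²xy²xy;   (y²xy²xy) · y² = y²xy²x;   (y²xy²x) · x = y²xy²;   (y²xy²) · y = y²x;   (y²x) · x = y²;   (y²) · y = e
  (xyxy²xyxy)³: e · x = x;   x · y = xy;   (xy) · x = xyx;   (xyx) · y² = xyxy²;   (xyxy²) · x = xyxy²x;   (xyxy²x) · y = xyxy²xy;   (xyxy²xy) · x = xyxy²xyx;   (xyxy²xyx) · y = xyxy²xyxy
  (xyxy²xyxy)⁴: (xyxy²xyxy) · x = y²xy²xyxy²;   (y²xy²xyxy²) · y = y²xy²xyx;   (y²xy²xyx) · x = y²xy²xy;   (y²xy²xy) · y² = y²xy²x;   (y²xy²x) · x = y²xy²;   (y²xy²) · y = y²x;   (y²x) · x = y²;   (y²) · y = e
  (xyxy²xyxy)⁵: e · x = x;   x · y = xy;   (xy) · x = xyx;   (xyx) · y² = xyxy²;   (xyxy²) · x = xyxy²x;   (xyxy²x) · y = xyxy²xy;   (xyxy²xy) · x = xyxy²xyx;   (xyxy²xyx) · y = xyxy²xyxy
  (xyxy²xyxy)⁶: (xyxy²xyxy) · x = y²xy²xyxy²;   (y²xy²xyxy²) · y = y²xy²xyx;   (y²xy²xyx) · x = y²xy²xy;   (y²xy²xy) · y² = y²xy²x;   (y²xy²x) · x = y²xy²;   (y²xy²) · y = y²x;   (y²x) · x = y²;   (y²) · y = e

Answer: e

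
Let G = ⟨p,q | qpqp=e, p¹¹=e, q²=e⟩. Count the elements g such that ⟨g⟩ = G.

⟨g⟩ = G would require ord(g) = |G| = 22, but the maximum element order in G is 11 < 22. So G is not cyclic and no single element generates it: the count is 0.

Answer: 0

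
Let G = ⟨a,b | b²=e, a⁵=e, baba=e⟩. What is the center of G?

An element z ∈ Z(G) iff z commutes with every generator.
For example e is central: e·a = a = a·e; e·b = b = b·e.
Whereas a ∉ Z(G) since a·b = ab ≠ a⁴b = b·a.
Checking each of the 10 elements this way gives Z(G) = {e}, of order 1.

Answer: {e}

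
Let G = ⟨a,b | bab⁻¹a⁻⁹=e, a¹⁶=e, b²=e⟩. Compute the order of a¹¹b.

Compute successive powers until reaching e:
  (a¹¹b)¹ = a¹¹b, (a¹¹b)² = a¹⁴, (a¹¹b)³ = a⁹b, (a¹¹b)⁴ = a¹², (a¹¹b)⁵ = a⁷b, (a¹¹b)⁶ = a¹⁰, (a¹¹b)⁷ = a⁵b, (a¹¹b)⁸ = a⁸, (a¹¹b)⁹ = a³b, (a¹¹b)¹⁰ = a⁶, (a¹¹b)¹¹ = ab, (a¹¹b)¹² = a⁴, (a¹¹b)¹³ = a¹⁵b, (a¹¹b)¹⁴ = a², (a¹¹b)¹⁵ = a¹³b, (a¹¹b)¹⁶ = e.
The smallest positive k with (a¹¹b)ᵏ = e is 16.

Answer: 16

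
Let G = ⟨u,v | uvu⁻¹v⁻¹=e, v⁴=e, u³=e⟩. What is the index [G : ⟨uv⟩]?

First find ord(uv) by computing successive powers:
  (uv)¹ = uv, (uv)² = u²v², (uv)³ = v³, (uv)⁴ = u, (uv)⁵ = u²v, (uv)⁶ = v², (uv)⁷ = uv³, (uv)⁸ = u², (uv)⁹ = v, (uv)¹⁰ = uv², (uv)¹¹ = u²v³, (uv)¹² = e.
So |⟨uv⟩| = ord(uv) = 12. With |G| = 12, by Lagrange [G : ⟨uv⟩] = 12/12 = 1.

Answer: 1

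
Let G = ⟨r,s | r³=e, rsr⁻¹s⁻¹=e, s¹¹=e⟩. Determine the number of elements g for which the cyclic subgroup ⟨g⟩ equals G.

G is cyclic of order 33. An element generates G iff its order is 33, and a cyclic group of order 33 has exactly φ(33) = 20 such elements.

Answer: 20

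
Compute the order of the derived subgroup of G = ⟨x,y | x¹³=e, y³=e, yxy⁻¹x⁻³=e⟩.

G' = [G, G] is generated by all commutators. The generator-pair commutators are: [x, y] = x¹¹.
The subgroup they normally generate is {e, x, x², x³, x⁴, x⁵, x⁶, x⁷, x⁸, x⁹, x¹⁰, x¹¹, x¹²}, of order 13.
Check: |G/G'| = 39/13 = 3 is the order of the abelianisation.

Answer: 13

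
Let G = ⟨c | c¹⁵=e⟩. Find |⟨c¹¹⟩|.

|⟨c¹¹⟩| equals the order of c¹¹. Compute successive powers until reaching e:
  (c¹¹)¹ = c¹¹, (c¹¹)² = c⁷, (c¹¹)³ = c³, (c¹¹)⁴ = c¹⁴, (c¹¹)⁵ = c¹⁰, (c¹¹)⁶ = c⁶, (c¹¹)⁷ = c², (c¹¹)⁸ = c¹³, (c¹¹)⁹ = c⁹, (c¹¹)¹⁰ = c⁵, (c¹¹)¹¹ = c, (c¹¹)¹² = c¹², (c¹¹)¹³ = c⁸, (c¹¹)¹⁴ = c⁴, (c¹¹)¹⁵ = e.
The smallest positive k with (c¹¹)ᵏ = e is 15, so |⟨c¹¹⟩| = 15.

Answer: 15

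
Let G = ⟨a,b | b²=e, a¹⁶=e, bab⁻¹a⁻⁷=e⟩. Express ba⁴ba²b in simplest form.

Multiply left to right, reducing at each step:
  b · a⁴ = a¹²b
  (a¹²b) · b = a¹²
  (a¹²) · a² = a¹⁴
  (a¹⁴) · b = a¹⁴b

Answer: a¹⁴b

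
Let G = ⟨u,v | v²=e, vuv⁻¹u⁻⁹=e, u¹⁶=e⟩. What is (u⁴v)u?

Compute (u⁴v) · u by multiplying left to right and reducing via the relations at each step:
  (u⁴v) · u = u¹³v

Answer: u¹³v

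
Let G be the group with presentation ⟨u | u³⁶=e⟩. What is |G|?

G is generated by a single element, so G is cyclic. The relator gives u³⁶ = e and no smaller power is forced to be e, so the 36 powers {e, u, u², u³, u⁴, u⁵, u⁶, u⁷, u⁸, u⁹, u²², u²³, u²¹, u²⁰, u²⁴, u²⁵, u²⁶, u²⁷, u²⁸, u²⁹, u³², u³³, u³¹, u³⁰, u³⁴, u³⁵, u¹², u¹³, u¹¹, u¹⁰, u¹⁴, u¹⁵, u¹⁶, u¹⁷, u¹⁸, u¹⁹} are distinct. Hence |G| = 36.

Answer: 36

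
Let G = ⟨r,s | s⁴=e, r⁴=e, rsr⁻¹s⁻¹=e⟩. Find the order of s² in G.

Compute successive powers until reaching e:
  (s²)¹ = s², (s²)² = e.
The smallest positive k with (s²)ᵏ = e is 2.

Answer: 2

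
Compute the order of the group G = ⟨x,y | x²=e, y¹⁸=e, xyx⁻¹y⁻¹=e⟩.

Enumerate words in the generators, reducing via the relations: the distinct elements are
  {e, x, y, xy, y², y³, y⁴, y⁵, y⁶, y⁷, y⁸, y⁹, xy², xy³, xy⁴, xy⁵, xy⁶, xy⁷, xy⁸, xy⁹, y¹², y¹³, y¹¹, y¹⁰, y¹⁴, y¹⁵, y¹⁶, y¹⁷, xy¹², xy¹³, xy¹¹, xy¹⁰, xy¹⁴, xy¹⁵, xy¹⁶, xy¹⁷}.
No further products give new elements, so |G| = 36.

Answer: 36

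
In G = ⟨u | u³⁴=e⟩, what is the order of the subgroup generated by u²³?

|⟨u²³⟩| equals the order of u²³. Compute successive powers until reaching e:
  (u²³)¹ = u²³, (u²³)² = u¹², (u²³)³ = u, (u²³)⁴ = u²⁴, (u²³)⁵ = u¹³, (u²³)⁶ = u², (u²³)⁷ = u²⁵, (u²³)⁸ = u¹⁴, (u²³)⁹ = u³, (u²³)¹⁰ = u²⁶, (u²³)¹¹ = u¹⁵, (u²³)¹² = u⁴, (u²³)¹³ = u²⁷, (u²³)¹⁴ = u¹⁶, (u²³)¹⁵ = u⁵, (u²³)¹⁶ = u²⁸, (u²³)¹⁷ = u¹⁷, (u²³)¹⁸ = u⁶, (u²³)¹⁹ = u²⁹, (u²³)²⁰ = u¹⁸, (u²³)²¹ = u⁷, (u²³)²² = u³⁰, (u²³)²³ = u¹⁹, (u²³)²⁴ = u⁸, (u²³)²⁵ = u³¹, (u²³)²⁶ = u²⁰, (u²³)²⁷ = u⁹, (u²³)²⁸ = u³², (u²³)²⁹ = u²¹, (u²³)³⁰ = u¹⁰, (u²³)³¹ = u³³, (u²³)³² = u²², (u²³)³³ = u¹¹, (u²³)³⁴ = e.
The smallest positive k with (u²³)ᵏ = e is 34, so |⟨u²³⟩| = 34.

Answer: 34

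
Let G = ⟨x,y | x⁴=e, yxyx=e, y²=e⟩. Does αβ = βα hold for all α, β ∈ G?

x·y = xy but y·x = x³y, so x·y ≠ y·x and G is not abelian.

Answer: No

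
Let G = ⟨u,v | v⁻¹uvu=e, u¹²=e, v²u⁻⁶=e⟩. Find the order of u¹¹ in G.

Compute successive powers until reaching e:
  (u¹¹)¹ = u¹¹, (u¹¹)² = u¹⁰, (u¹¹)³ = u⁹, (u¹¹)⁴ = u⁸, (u¹¹)⁵ = u⁷, (u¹¹)⁶ = u⁶, (u¹¹)⁷ = u⁵, (u¹¹)⁸ = u⁴, (u¹¹)⁹ = u³, (u¹¹)¹⁰ = u², (u¹¹)¹¹ = u, (u¹¹)¹² = e.
The smallest positive k with (u¹¹)ᵏ = e is 12.

Answer: 12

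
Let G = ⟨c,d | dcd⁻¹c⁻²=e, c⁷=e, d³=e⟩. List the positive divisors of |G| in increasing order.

|G| = 21 = 3 · 7. By Lagrange's theorem the order of any subgroup divides 21; the divisors of 21 are 1, 3, 7, 21.

Answer: 1, 3, 7, 21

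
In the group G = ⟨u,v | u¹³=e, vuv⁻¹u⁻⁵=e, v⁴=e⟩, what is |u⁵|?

Compute successive powers until reaching e:
  (u⁵)¹ = u⁵, (u⁵)² = u¹⁰, (u⁵)³ = u², (u⁵)⁴ = u⁷, (u⁵)⁵ = u¹², (u⁵)⁶ = u⁴, (u⁵)⁷ = u⁹, (u⁵)⁸ = u, (u⁵)⁹ = u⁶, (u⁵)¹⁰ = u¹¹, (u⁵)¹¹ = u³, (u⁵)¹² = u⁸, (u⁵)¹³ = e.
The smallest positive k with (u⁵)ᵏ = e is 13.

Answer: 13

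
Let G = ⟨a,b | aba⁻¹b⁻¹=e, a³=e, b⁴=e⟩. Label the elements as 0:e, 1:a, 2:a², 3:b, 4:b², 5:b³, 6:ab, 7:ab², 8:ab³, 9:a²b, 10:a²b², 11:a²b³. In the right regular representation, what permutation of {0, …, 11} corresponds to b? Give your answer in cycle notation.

(0 3 4 5)(1 6 7 8)(2 9 10 11)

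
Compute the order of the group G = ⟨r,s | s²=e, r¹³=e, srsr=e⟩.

Enumerate words in the generators, reducing via the relations: the distinct elements are
  {e, r, s, rs, r², r³, r⁴, r⁵, r⁶, r⁷, r⁸, r⁹, r²s, r³s, r¹², r¹¹, r¹⁰, r⁴s, r⁵s, r⁶s, r⁷s, r⁸s, r⁹s, r¹²s, r¹¹s, r¹⁰s}.
No further products give new elements, so |G| = 26.

Answer: 26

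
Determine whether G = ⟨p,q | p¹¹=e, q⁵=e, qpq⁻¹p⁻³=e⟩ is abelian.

p·q = pq but q·p = p³q, so p·q ≠ q·p and G is not abelian.

Answer: No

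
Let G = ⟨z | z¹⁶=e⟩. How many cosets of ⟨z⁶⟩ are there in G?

First find ord(z⁶) by computing successive powers:
  (z⁶)¹ = z⁶, (z⁶)² = z¹², (z⁶)³ = z², (z⁶)⁴ = z⁸, (z⁶)⁵ = z¹⁴, (z⁶)⁶ = z⁴, (z⁶)⁷ = z¹⁰, (z⁶)⁸ = e.
So |⟨z⁶⟩| = ord(z⁶) = 8. With |G| = 16, by Lagrange [G : ⟨z⁶⟩] = 16/8 = 2.

Answer: 2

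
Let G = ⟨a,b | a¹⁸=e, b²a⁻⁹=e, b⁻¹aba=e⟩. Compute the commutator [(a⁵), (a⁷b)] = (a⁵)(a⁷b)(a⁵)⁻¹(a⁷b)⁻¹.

[(a⁵), (a⁷b)] = (a⁵)·(a⁷b)·(a⁵)⁻¹·(a⁷b)⁻¹.
  (a⁵) · (a⁷b) = a³b⁻¹
  (a³b⁻¹) · (a¹³) = a⁸b⁻¹
  (a⁸b⁻¹) · (a⁷b⁻¹) = a¹⁰

Answer: a¹⁰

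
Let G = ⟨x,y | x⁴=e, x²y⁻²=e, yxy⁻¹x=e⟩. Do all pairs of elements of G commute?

x·y = xy but y·x = xy⁻¹, so x·y ≠ y·x and G is not abelian.

Answer: No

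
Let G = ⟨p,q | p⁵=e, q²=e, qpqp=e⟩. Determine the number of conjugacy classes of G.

The conjugacy classes (representative and size) are:
  [e] (size 1), [p] (size 2), [p²] (size 2), [q] (size 5).
Class equation: 1 + 2 + 2 + 5 = 10 = |G|. So G has 4 conjugacy classes.

Answer: 4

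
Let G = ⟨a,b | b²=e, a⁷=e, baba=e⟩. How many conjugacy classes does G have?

The conjugacy classes (representative and size) are:
  [e] (size 1), [a⁶] (size 2), [a⁵] (size 2), [a⁴] (size 2), [ab] (size 7).
Class equation: 1 + 2 + 2 + 2 + 7 = 14 = |G|. So G has 5 conjugacy classes.

Answer: 5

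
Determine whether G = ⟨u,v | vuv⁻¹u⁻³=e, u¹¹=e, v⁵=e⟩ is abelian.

u·v = uv but v·u = u³v, so u·v ≠ v·u and G is not abelian.

Answer: No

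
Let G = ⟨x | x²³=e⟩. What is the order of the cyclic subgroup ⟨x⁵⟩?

|⟨x⁵⟩| equals the order of x⁵. Compute successive powers until reaching e:
  (x⁵)¹ = x⁵, (x⁵)² = x¹⁰, (x⁵)³ = x¹⁵, (x⁵)⁴ = x²⁰, (x⁵)⁵ = x², (x⁵)⁶ = x⁷, (x⁵)⁷ = x¹², (x⁵)⁸ = x¹⁷, (x⁵)⁹ = x²², (x⁵)¹⁰ = x⁴, (x⁵)¹¹ = x⁹, (x⁵)¹² = x¹⁴, (x⁵)¹³ = x¹⁹, (x⁵)¹⁴ = x, (x⁵)¹⁵ = x⁶, (x⁵)¹⁶ = x¹¹, (x⁵)¹⁷ = x¹⁶, (x⁵)¹⁸ = x²¹, (x⁵)¹⁹ = x³, (x⁵)²⁰ = x⁸, (x⁵)²¹ = x¹³, (x⁵)²² = x¹⁸, (x⁵)²³ = e.
The smallest positive k with (x⁵)ᵏ = e is 23, so |⟨x⁵⟩| = 23.

Answer: 23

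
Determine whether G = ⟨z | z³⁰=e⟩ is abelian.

G has a single generator, so G is cyclic and hence abelian.

Answer: Yes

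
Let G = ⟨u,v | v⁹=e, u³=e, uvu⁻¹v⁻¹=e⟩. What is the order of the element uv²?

Compute successive powers until reaching e:
  (uv²)¹ = uv², (uv²)² = u²v⁴, (uv²)³ = v⁶, (uv²)⁴ = uv⁸, (uv²)⁵ = u²v, (uv²)⁶ = v³, (uv²)⁷ = uv⁵, (uv²)⁸ = u²v⁷, (uv²)⁹ = e.
The smallest positive k with (uv²)ᵏ = e is 9.

Answer: 9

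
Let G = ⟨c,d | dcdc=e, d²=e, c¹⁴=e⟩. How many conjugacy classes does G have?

The conjugacy classes (representative and size) are:
  [e] (size 1), [c¹³] (size 2), [c²] (size 2), [c³] (size 2), [c¹⁰] (size 2), [c⁵] (size 2), [c⁸] (size 2), [c⁷] (size 1), [c⁶d] (size 7), [c⁹d] (size 7).
Class equation: 1 + 2 + 2 + 2 + 2 + 2 + 2 + 1 + 7 + 7 = 28 = |G|. So G has 10 conjugacy classes.

Answer: 10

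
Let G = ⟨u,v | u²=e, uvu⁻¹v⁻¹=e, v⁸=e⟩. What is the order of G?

Enumerate words in the generators, reducing via the relations: the distinct elements are
  {e, u, v, uv, v², v³, v⁴, v⁵, v⁶, v⁷, uv², uv³, uv⁴, uv⁵, uv⁶, uv⁷}.
No further products give new elements, so |G| = 16.

Answer: 16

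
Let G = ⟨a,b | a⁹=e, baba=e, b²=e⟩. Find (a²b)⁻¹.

The order of (a²b) is 2 (smallest k with (a²b)ᵏ = e), so (a²b)⁻¹ = (a²b)¹ = a²b.
Check: (a²b) · (a²b) → (a²b) · a² = b;   b · b = e, giving e as required.

Answer: a²b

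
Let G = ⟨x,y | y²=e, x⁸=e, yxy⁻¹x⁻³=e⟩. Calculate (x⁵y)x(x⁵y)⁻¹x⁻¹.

[(x⁵y), x] = (x⁵y)·x·(x⁵y)⁻¹·x⁻¹.
  (x⁵y) · x = y
  y · (xy) = x³
  (x³) · (x⁷) = x²

Answer: x²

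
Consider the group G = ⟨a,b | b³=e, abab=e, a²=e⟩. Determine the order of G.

Enumerate words in the generators, reducing via the relations: the distinct elements are
  {a, b, e, ab, b², ab²}.
No further products give new elements, so |G| = 6.

Answer: 6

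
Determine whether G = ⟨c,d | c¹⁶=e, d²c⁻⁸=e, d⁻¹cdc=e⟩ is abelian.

c·d = cd but d·c = c⁷d⁻¹, so c·d ≠ d·c and G is not abelian.

Answer: No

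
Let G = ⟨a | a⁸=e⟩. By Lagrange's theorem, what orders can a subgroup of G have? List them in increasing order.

|G| = 8 = 2³. By Lagrange's theorem the order of any subgroup divides 8; the divisors of 8 are 1, 2, 4, 8.

Answer: 1, 2, 4, 8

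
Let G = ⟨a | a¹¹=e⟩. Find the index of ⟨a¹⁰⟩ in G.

First find ord(a¹⁰) by computing successive powers:
  (a¹⁰)¹ = a¹⁰, (a¹⁰)² = a⁹, (a¹⁰)³ = a⁸, (a¹⁰)⁴ = a⁷, (a¹⁰)⁵ = a⁶, (a¹⁰)⁶ = a⁵, (a¹⁰)⁷ = a⁴, (a¹⁰)⁸ = a³, (a¹⁰)⁹ = a², (a¹⁰)¹⁰ = a, (a¹⁰)¹¹ = e.
So |⟨a¹⁰⟩| = ord(a¹⁰) = 11. With |G| = 11, by Lagrange [G : ⟨a¹⁰⟩] = 11/11 = 1.

Answer: 1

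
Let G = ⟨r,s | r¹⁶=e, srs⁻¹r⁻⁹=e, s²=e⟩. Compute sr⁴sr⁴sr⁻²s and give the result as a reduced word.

Multiply left to right, reducing at each step:
  s · r⁴ = r⁴s
  (r⁴s) · s = r⁴
  (r⁴) · r⁴ = r⁸
  (r⁸) · s = r⁸s
  (r⁸s) · r⁻² = r⁶s
  (r⁶s) · s = r⁶

Answer: r⁶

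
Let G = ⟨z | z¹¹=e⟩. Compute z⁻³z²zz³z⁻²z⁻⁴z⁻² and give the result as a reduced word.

Multiply left to right, reducing at each step:
  (z⁸) · z² = z¹⁰
  (z¹⁰) · z = e
  e · z³ = z³
  (z³) · z⁻² = z
  z · z⁻⁴ = z⁸
  (z⁸) · z⁻² = z⁶

Answer: z⁶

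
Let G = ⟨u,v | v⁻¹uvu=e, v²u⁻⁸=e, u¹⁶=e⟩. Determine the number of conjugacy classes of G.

The conjugacy classes (representative and size) are:
  [e] (size 1), [u] (size 2), [u¹⁴] (size 2), [u³] (size 2), [u¹²] (size 2), [u⁵] (size 2), [u¹⁰] (size 2), [u⁷] (size 2), [u⁸] (size 1), [u⁶v] (size 8), [u³v⁻¹] (size 8).
Class equation: 1 + 2 + 2 + 2 + 2 + 2 + 2 + 2 + 1 + 8 + 8 = 32 = |G|. So G has 11 conjugacy classes.

Answer: 11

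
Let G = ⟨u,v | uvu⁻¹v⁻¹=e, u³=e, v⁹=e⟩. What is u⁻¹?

The order of u is 3 (smallest k with uᵏ = e), so u⁻¹ = u² = u².
Check: u · (u²) → u · u² = e, giving e as required.

Answer: u²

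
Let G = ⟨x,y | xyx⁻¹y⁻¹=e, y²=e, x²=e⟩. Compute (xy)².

Compute successive powers of (xy), reducing at each step:
  (xy)²: (xy) · x = y;   y · y = e

Answer: e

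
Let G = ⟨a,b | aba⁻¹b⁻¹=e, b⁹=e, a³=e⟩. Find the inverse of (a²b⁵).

The order of (a²b⁵) is 9 (smallest k with (a²b⁵)ᵏ = e), so (a²b⁵)⁻¹ = (a²b⁵)⁸ = ab⁴.
Check: (a²b⁵) · (ab⁴) → (a²b⁵) · a = b⁵;   (b⁵) · b⁴ = e, giving e as required.

Answer: ab⁴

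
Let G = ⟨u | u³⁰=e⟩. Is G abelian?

G has a single generator, so G is cyclic and hence abelian.

Answer: Yes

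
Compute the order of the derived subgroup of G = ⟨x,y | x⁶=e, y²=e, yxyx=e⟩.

G' = [G, G] is generated by all commutators. The generator-pair commutators are: [x, y] = x².
The subgroup they normally generate is {e, x², x⁴}, of order 3.
Check: |G/G'| = 12/3 = 4 is the order of the abelianisation.

Answer: 3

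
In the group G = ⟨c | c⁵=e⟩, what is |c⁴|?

Compute successive powers until reaching e:
  (c⁴)¹ = c⁴, (c⁴)² = c³, (c⁴)³ = c², (c⁴)⁴ = c, (c⁴)⁵ = e.
The smallest positive k with (c⁴)ᵏ = e is 5.

Answer: 5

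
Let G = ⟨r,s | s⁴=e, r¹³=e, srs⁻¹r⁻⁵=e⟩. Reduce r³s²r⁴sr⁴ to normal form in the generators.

Multiply left to right, reducing at each step:
  (r³) · s² = r³s²
  (r³s²) · r⁴ = r¹²s²
  (r¹²s²) · s = r¹²s³
  (r¹²s³) · r⁴ = r⁵s³

Answer: r⁵s³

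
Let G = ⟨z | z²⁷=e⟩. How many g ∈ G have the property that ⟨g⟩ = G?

G is cyclic of order 27. An element generates G iff its order is 27, and a cyclic group of order 27 has exactly φ(27) = 18 such elements.

Answer: 18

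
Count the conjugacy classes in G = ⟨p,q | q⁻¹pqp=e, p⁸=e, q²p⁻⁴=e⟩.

The conjugacy classes (representative and size) are:
  [e] (size 1), [p⁷] (size 2), [p⁶] (size 2), [p³] (size 2), [p⁴] (size 1), [p²q⁻¹] (size 4), [p³q⁻¹] (size 4).
Class equation: 1 + 2 + 2 + 2 + 1 + 4 + 4 = 16 = |G|. So G has 7 conjugacy classes.

Answer: 7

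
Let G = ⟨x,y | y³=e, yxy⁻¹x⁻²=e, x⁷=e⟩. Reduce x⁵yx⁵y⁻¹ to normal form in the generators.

Multiply left to right, reducing at each step:
  (x⁵) · y = x⁵y
  (x⁵y) · x⁵ = xy
  (xy) · y⁻¹ = x

Answer: x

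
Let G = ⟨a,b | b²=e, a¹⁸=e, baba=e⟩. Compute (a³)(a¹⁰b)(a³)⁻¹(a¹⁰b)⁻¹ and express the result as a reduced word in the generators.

[(a³), (a¹⁰b)] = (a³)·(a¹⁰b)·(a³)⁻¹·(a¹⁰b)⁻¹.
  (a³) · (a¹⁰b) = a¹³b
  (a¹³b) · (a¹⁵) = a¹⁶b
  (a¹⁶b) · (a¹⁰b) = a⁶

Answer: a⁶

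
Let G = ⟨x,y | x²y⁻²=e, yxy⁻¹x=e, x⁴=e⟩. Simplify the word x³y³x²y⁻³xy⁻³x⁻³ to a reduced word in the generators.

Multiply left to right, reducing at each step:
  (x³) · y³ = xy
  (xy) · x² = xy⁻¹
  (xy⁻¹) · y⁻³ = x
  x · x = x²
  (x²) · y⁻³ = y⁻¹
  (y⁻¹) · x⁻³ = xy

Answer: xy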